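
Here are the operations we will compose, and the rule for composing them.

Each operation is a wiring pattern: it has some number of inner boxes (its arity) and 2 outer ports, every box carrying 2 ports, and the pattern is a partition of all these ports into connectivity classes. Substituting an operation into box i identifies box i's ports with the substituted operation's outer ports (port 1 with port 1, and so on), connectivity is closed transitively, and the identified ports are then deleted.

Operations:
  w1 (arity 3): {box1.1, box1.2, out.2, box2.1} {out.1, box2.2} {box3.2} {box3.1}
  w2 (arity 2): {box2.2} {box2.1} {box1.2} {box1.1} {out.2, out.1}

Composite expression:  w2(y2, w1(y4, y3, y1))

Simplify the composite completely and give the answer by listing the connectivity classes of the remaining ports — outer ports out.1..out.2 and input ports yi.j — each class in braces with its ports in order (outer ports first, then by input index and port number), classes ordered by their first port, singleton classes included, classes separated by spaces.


{out.1, out.2} {y1.1} {y1.2} {y2.1} {y2.2} {y3.1, y4.1, y4.2} {y3.2}


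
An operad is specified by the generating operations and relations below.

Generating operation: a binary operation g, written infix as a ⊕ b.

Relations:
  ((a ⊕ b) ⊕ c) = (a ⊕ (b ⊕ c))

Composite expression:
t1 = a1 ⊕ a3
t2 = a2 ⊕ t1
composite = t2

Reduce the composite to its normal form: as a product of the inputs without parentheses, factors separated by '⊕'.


Key point: g is associative — brackets drop, the a-order remains.
(a1 ⊕ a3) spells out as a1 ⊕ a3
(a2 ⊕ (a1 ⊕ a3)) spells out as a2 ⊕ a1 ⊕ a3

a2 ⊕ a1 ⊕ a3


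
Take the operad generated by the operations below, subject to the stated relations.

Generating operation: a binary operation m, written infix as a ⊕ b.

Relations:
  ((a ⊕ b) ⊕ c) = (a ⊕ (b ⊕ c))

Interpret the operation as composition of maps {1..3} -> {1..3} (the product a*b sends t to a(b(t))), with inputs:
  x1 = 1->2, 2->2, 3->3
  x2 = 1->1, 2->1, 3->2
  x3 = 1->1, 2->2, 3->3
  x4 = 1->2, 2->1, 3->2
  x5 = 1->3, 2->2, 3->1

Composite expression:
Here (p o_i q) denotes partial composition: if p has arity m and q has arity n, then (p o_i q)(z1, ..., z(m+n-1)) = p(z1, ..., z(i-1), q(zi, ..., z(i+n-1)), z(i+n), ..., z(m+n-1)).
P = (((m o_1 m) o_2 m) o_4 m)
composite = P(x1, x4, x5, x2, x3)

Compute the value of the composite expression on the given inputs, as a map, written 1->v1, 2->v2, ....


1->2, 2->2, 3->2

(x4 ⊕ x5) = 1->2, 2->1, 3->2
(x1 ⊕ (x4 ⊕ x5)) = 1->2, 2->2, 3->2
(x2 ⊕ x3) = 1->1, 2->1, 3->2
((x1 ⊕ (x4 ⊕ x5)) ⊕ (x2 ⊕ x3)) = 1->2, 2->2, 3->2


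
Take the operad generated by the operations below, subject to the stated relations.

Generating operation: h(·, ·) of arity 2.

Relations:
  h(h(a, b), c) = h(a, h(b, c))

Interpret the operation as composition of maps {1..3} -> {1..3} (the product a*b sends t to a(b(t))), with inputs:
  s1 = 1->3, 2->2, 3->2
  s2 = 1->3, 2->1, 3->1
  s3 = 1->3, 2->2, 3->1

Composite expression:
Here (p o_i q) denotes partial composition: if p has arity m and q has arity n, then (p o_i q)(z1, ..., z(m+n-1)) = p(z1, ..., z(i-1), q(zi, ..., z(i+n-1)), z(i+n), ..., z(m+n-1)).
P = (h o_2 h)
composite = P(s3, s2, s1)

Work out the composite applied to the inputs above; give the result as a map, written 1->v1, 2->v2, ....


h(s2, s1) = 1->1, 2->1, 3->1
h(s3, h(s2, s1)) = 1->3, 2->3, 3->3

1->3, 2->3, 3->3


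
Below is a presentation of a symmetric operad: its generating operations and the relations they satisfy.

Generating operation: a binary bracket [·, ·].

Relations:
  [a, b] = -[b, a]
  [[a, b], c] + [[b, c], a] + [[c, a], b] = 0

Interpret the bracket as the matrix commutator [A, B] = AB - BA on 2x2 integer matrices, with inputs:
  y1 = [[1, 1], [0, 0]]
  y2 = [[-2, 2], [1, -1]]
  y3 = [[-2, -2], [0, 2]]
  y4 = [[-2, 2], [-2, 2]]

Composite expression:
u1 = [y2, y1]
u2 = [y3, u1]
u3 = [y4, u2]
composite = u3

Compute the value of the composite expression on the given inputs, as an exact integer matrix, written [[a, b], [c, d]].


[y2, y1] = [[-1, -3], [1, 1]]
[y3, [y2, y1]] = [[-2, 8], [4, 2]]
[y4, [y3, [y2, y1]]] = [[24, -24], [24, -24]]

[[24, -24], [24, -24]]


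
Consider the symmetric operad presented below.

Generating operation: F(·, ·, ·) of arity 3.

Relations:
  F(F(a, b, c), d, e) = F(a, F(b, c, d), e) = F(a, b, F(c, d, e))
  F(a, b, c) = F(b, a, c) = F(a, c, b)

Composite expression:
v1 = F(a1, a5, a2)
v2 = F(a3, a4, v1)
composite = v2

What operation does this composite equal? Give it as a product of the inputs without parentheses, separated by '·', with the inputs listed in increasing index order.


a1 · a2 · a3 · a4 · a5

Both nesting and order wash out for F; what remains is which a's occur.
F(a1, a5, a2) linearizes to a1 · a5 · a2
F(a3, a4, F(a1, a5, a2)) linearizes to a3 · a4 · a1 · a5 · a2
the factors in increasing index order: a1 · a2 · a3 · a4 · a5


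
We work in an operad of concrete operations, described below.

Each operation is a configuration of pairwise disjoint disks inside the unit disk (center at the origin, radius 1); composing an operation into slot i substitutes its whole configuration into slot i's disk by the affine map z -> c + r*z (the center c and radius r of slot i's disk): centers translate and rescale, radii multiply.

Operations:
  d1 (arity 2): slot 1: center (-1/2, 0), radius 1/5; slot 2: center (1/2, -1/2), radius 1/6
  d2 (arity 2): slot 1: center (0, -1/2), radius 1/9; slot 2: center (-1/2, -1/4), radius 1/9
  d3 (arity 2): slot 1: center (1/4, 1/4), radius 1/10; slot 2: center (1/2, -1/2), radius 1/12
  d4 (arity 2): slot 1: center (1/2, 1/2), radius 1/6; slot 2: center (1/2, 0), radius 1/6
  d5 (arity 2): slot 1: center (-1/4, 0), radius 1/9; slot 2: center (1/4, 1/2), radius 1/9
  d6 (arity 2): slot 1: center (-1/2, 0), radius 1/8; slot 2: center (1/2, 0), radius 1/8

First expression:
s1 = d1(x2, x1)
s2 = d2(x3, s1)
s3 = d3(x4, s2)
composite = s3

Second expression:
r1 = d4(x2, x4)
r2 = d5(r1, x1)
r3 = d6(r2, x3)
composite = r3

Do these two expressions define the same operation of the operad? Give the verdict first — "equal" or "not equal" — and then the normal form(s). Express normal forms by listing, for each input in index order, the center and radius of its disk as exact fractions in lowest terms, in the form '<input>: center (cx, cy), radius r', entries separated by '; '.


not equal; the first gives x1: center (25/54, -227/432), radius 1/648; x2: center (49/108, -25/48), radius 1/540; x3: center (1/2, -13/24), radius 1/108; x4: center (1/4, 1/4), radius 1/10 and the second x1: center (-15/32, 1/16), radius 1/72; x2: center (-151/288, 1/144), radius 1/432; x3: center (1/2, 0), radius 1/8; x4: center (-151/288, 0), radius 1/432

Reducing the first expression gives x1: center (25/54, -227/432), radius 1/648; x2: center (49/108, -25/48), radius 1/540; x3: center (1/2, -13/24), radius 1/108; x4: center (1/4, 1/4), radius 1/10
Reducing the second expression gives x1: center (-15/32, 1/16), radius 1/72; x2: center (-151/288, 1/144), radius 1/432; x3: center (1/2, 0), radius 1/8; x4: center (-151/288, 0), radius 1/432
Different reductions; not equal.


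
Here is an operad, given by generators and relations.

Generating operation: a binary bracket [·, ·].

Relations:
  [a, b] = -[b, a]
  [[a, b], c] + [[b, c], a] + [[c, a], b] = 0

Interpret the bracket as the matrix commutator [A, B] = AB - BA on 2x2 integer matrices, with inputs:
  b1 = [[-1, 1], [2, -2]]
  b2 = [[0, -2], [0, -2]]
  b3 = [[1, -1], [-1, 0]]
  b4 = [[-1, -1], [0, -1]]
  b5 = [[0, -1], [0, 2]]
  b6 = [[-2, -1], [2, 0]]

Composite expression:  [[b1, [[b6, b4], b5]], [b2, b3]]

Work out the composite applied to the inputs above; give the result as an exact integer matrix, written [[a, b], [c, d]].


[b6, b4] = [[2, 2], [0, -2]]
[[b6, b4], b5] = [[0, 0], [0, 0]]
[b1, [[b6, b4], b5]] = [[0, 0], [0, 0]]
[b2, b3] = [[2, 0], [2, -2]]
[[b1, [[b6, b4], b5]], [b2, b3]] = [[0, 0], [0, 0]]

[[0, 0], [0, 0]]


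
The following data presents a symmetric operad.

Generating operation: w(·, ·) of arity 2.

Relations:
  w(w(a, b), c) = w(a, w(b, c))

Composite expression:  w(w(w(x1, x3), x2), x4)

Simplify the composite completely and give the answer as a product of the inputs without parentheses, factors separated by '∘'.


Under associativity of w, the answer is the x's in reading order.
w(x1, x3) collapses to x1 ∘ x3
w(w(x1, x3), x2) collapses to x1 ∘ x3 ∘ x2
w(w(w(x1, x3), x2), x4) collapses to x1 ∘ x3 ∘ x2 ∘ x4

x1 ∘ x3 ∘ x2 ∘ x4


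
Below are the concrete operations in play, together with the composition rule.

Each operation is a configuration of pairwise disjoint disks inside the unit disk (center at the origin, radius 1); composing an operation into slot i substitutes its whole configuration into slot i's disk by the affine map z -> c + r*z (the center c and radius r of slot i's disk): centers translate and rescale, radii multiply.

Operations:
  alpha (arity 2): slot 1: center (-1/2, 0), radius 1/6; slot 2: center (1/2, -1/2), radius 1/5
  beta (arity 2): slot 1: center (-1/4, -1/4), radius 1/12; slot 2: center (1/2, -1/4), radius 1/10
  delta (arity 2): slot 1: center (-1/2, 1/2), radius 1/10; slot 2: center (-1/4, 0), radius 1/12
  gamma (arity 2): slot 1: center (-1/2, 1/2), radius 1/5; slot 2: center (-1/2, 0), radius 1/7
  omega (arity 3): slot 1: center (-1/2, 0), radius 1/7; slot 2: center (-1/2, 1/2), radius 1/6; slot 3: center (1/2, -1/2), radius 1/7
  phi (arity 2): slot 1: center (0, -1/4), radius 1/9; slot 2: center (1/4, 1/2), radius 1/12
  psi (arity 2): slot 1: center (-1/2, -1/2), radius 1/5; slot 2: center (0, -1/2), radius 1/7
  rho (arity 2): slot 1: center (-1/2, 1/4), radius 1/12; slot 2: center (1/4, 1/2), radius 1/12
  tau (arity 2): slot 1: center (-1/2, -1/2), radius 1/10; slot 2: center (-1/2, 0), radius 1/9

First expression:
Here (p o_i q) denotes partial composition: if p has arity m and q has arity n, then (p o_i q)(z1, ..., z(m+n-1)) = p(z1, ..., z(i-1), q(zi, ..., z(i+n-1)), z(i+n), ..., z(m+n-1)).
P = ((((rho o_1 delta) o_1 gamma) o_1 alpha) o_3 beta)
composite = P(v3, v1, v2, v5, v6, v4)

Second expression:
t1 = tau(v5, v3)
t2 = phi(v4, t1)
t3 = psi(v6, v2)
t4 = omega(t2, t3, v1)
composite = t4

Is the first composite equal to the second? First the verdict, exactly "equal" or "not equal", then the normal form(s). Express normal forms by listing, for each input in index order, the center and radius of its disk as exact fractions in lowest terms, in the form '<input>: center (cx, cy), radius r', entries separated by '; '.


not equal: they reduce to v1: center (-109/200, 59/200), radius 1/3000; v2: center (-367/672, 979/3360), radius 1/10080; v3: center (-41/75, 71/240), radius 1/3600; v4: center (1/4, 1/2), radius 1/12; v5: center (-229/420, 979/3360), radius 1/8400; v6: center (-25/48, 1/4), radius 1/144 and v1: center (1/2, -1/2), radius 1/7; v2: center (-1/2, 5/12), radius 1/42; v3: center (-79/168, 1/14), radius 1/756; v4: center (-1/2, -1/28), radius 1/63; v5: center (-79/168, 11/168), radius 1/840; v6: center (-7/12, 5/12), radius 1/30

The first composite normalizes to v1: center (-109/200, 59/200), radius 1/3000; v2: center (-367/672, 979/3360), radius 1/10080; v3: center (-41/75, 71/240), radius 1/3600; v4: center (1/4, 1/2), radius 1/12; v5: center (-229/420, 979/3360), radius 1/8400; v6: center (-25/48, 1/4), radius 1/144
The second composite normalizes to v1: center (1/2, -1/2), radius 1/7; v2: center (-1/2, 5/12), radius 1/42; v3: center (-79/168, 1/14), radius 1/756; v4: center (-1/2, -1/28), radius 1/63; v5: center (-79/168, 11/168), radius 1/840; v6: center (-7/12, 5/12), radius 1/30
Different reductions; not equal.


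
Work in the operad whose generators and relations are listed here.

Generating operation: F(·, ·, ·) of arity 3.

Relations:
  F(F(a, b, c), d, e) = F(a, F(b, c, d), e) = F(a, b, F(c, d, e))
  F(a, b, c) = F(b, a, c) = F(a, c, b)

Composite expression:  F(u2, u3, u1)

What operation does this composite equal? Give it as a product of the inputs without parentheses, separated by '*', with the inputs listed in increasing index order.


u1 * u2 * u3

Shape and order are irrelevant to F; the u-input set decides.
F(u2, u3, u1) flattens to u2 * u3 * u1
sorting the factors by input index: u1 * u2 * u3


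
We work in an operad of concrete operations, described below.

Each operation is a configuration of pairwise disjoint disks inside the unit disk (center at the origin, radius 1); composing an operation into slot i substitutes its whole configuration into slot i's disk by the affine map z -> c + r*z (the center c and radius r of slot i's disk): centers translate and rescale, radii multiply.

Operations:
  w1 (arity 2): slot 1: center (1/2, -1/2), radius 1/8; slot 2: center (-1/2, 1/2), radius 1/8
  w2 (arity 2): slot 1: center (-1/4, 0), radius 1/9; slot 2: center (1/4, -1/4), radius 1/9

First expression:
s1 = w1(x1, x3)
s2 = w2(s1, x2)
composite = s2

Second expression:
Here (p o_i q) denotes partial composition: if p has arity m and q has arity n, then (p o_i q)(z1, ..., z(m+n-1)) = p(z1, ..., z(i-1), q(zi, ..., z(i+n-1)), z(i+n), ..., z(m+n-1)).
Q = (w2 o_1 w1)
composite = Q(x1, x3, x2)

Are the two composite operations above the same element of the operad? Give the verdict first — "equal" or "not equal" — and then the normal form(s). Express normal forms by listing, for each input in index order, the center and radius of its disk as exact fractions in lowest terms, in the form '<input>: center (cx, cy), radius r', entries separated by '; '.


equal; both compose to x1: center (-7/36, -1/18), radius 1/72; x2: center (1/4, -1/4), radius 1/9; x3: center (-11/36, 1/18), radius 1/72

The first composite normalizes to x1: center (-7/36, -1/18), radius 1/72; x2: center (1/4, -1/4), radius 1/9; x3: center (-11/36, 1/18), radius 1/72
The second composite normalizes to x1: center (-7/36, -1/18), radius 1/72; x2: center (1/4, -1/4), radius 1/9; x3: center (-11/36, 1/18), radius 1/72
One common form — equal.


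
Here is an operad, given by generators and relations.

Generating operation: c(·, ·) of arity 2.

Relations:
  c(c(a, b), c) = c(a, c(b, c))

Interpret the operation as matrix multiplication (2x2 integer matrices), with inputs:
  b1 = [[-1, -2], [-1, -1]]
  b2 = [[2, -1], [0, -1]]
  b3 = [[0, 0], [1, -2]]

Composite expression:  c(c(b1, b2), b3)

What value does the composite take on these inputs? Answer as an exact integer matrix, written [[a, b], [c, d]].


[[3, -6], [2, -4]]


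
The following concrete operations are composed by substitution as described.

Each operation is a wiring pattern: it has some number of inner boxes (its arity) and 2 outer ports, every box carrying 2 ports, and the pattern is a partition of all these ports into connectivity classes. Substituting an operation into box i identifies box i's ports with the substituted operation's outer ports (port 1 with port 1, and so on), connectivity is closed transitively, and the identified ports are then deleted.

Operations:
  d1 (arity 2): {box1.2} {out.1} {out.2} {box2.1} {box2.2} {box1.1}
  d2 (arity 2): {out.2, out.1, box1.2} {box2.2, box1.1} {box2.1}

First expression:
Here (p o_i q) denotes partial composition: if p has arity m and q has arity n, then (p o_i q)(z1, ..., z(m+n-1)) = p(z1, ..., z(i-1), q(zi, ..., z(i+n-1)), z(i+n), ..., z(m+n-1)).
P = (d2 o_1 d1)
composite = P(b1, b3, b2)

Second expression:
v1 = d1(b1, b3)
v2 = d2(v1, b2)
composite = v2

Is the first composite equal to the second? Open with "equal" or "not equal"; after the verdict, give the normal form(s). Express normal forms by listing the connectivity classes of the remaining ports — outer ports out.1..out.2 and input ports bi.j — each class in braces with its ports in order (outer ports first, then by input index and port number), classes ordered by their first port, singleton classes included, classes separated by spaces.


The first composite normalizes to {out.1, out.2} {b1.1} {b1.2} {b2.1} {b2.2} {b3.1} {b3.2}
The second composite normalizes to {out.1, out.2} {b1.1} {b1.2} {b2.1} {b2.2} {b3.1} {b3.2}
Identical normal forms: equal.

equal; the common form is {out.1, out.2} {b1.1} {b1.2} {b2.1} {b2.2} {b3.1} {b3.2}


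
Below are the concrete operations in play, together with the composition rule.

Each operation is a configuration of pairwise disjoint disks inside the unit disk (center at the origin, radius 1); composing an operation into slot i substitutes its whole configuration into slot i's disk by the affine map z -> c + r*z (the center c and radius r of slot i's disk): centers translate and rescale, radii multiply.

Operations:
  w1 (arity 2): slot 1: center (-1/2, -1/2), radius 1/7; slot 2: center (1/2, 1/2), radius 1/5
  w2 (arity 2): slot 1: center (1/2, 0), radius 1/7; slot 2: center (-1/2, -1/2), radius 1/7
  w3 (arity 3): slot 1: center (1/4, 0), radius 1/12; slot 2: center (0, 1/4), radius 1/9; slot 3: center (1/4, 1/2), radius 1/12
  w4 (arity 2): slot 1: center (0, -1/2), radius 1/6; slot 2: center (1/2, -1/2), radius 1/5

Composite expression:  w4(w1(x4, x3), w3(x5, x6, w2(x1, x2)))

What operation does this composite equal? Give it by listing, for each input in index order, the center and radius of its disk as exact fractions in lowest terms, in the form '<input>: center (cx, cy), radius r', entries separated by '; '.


Each x-disk chains the slot maps above it in w4; radii multiply.
for x4, the 2-step affine chain lands on center (-1/12, -7/12), radius 1/42
for x3, the 2-step affine chain lands on center (1/12, -5/12), radius 1/30
for x5, the 2-step affine chain lands on center (11/20, -1/2), radius 1/60
for x6, the 2-step affine chain lands on center (1/2, -9/20), radius 1/45
for x1, the 3-step affine chain lands on center (67/120, -2/5), radius 1/420
for x2, the 3-step affine chain lands on center (13/24, -49/120), radius 1/420

x1: center (67/120, -2/5), radius 1/420; x2: center (13/24, -49/120), radius 1/420; x3: center (1/12, -5/12), radius 1/30; x4: center (-1/12, -7/12), radius 1/42; x5: center (11/20, -1/2), radius 1/60; x6: center (1/2, -9/20), radius 1/45


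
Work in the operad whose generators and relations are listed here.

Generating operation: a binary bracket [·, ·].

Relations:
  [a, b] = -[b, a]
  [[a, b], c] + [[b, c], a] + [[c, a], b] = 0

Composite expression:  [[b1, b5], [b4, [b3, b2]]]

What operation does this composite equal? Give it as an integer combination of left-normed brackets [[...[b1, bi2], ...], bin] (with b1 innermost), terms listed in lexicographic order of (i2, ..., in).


[[[[b1, b5], b2], b3], b4] - [[[[b1, b5], b3], b2], b4] - [[[[b1, b5], b4], b2], b3] + [[[[b1, b5], b4], b3], b2]


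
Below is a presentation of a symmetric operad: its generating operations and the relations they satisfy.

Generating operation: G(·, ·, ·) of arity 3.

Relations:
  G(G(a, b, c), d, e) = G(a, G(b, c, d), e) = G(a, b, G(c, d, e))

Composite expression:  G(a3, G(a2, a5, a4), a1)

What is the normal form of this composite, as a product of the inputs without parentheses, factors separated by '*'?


Key point: G is associative — brackets drop, the a-order remains.
G(a2, a5, a4) reduces to a2 * a5 * a4
G(a3, G(a2, a5, a4), a1) reduces to a3 * a2 * a5 * a4 * a1

a3 * a2 * a5 * a4 * a1


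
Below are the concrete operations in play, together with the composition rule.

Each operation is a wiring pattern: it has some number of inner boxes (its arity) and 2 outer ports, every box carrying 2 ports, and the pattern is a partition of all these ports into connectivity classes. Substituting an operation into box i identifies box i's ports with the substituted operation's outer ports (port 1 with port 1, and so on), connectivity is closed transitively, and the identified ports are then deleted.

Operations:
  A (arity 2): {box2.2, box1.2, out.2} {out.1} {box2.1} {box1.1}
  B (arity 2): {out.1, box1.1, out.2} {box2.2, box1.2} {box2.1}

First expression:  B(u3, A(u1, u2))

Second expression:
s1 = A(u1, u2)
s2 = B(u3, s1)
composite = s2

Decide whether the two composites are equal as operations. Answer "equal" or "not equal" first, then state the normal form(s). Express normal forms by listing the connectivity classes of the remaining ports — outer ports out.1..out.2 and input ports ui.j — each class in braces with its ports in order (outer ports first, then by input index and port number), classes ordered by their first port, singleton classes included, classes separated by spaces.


equal; both compose to {out.1, out.2, u3.1} {u1.1} {u1.2, u2.2, u3.2} {u2.1}

Normal form of the first expression: {out.1, out.2, u3.1} {u1.1} {u1.2, u2.2, u3.2} {u2.1}
Normal form of the second expression: {out.1, out.2, u3.1} {u1.1} {u1.2, u2.2, u3.2} {u2.1}
Identical normal forms: equal.


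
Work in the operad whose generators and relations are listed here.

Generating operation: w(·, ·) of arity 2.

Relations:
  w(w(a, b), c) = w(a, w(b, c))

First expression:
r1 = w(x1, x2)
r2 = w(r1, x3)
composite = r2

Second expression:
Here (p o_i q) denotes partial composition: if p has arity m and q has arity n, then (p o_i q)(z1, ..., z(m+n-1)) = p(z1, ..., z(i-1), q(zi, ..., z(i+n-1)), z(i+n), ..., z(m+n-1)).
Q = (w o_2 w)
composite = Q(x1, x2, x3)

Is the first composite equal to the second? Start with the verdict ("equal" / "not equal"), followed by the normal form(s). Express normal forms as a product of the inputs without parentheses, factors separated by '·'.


equal: each reduces to x1 · x2 · x3

Normal form of the first expression: x1 · x2 · x3
Normal form of the second expression: x1 · x2 · x3
The normal forms match — equal.


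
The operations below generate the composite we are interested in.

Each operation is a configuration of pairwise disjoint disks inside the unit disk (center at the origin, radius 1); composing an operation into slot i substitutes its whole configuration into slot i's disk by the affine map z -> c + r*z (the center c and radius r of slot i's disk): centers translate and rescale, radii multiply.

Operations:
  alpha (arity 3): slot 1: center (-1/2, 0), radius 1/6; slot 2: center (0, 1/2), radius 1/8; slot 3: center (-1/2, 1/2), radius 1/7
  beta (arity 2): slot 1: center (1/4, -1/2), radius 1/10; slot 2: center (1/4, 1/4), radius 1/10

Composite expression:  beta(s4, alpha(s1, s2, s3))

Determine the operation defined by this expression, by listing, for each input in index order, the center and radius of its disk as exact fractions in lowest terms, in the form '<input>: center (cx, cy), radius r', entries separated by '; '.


Affine substitution under beta: radii multiply and s-centers shift.
input s4: applying the 1 nested substitution gives center (1/4, -1/2), radius 1/10
input s1: applying the 2 nested substitutions gives center (1/5, 1/4), radius 1/60
input s2: applying the 2 nested substitutions gives center (1/4, 3/10), radius 1/80
input s3: applying the 2 nested substitutions gives center (1/5, 3/10), radius 1/70

s1: center (1/5, 1/4), radius 1/60; s2: center (1/4, 3/10), radius 1/80; s3: center (1/5, 3/10), radius 1/70; s4: center (1/4, -1/2), radius 1/10


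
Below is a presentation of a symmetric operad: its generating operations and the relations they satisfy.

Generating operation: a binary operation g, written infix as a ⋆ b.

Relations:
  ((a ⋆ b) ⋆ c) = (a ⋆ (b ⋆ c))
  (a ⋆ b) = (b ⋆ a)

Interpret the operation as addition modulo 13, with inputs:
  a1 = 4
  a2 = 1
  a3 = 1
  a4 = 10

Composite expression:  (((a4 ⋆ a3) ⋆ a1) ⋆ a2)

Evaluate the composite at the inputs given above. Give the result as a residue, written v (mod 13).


3 (mod 13)


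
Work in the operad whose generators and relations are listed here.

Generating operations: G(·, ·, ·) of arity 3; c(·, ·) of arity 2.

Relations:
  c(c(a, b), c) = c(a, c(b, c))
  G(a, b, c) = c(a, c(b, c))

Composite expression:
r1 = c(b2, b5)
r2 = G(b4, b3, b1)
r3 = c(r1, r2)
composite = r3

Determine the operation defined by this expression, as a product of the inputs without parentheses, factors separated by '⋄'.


Every regrouping of c is equal, so read the b-inputs in written order.
c(b2, b5) flattens to b2 ⋄ b5
G(b4, b3, b1) flattens to b4 ⋄ b3 ⋄ b1
c(c(b2, b5), G(b4, b3, b1)) flattens to b2 ⋄ b5 ⋄ b4 ⋄ b3 ⋄ b1

b2 ⋄ b5 ⋄ b4 ⋄ b3 ⋄ b1


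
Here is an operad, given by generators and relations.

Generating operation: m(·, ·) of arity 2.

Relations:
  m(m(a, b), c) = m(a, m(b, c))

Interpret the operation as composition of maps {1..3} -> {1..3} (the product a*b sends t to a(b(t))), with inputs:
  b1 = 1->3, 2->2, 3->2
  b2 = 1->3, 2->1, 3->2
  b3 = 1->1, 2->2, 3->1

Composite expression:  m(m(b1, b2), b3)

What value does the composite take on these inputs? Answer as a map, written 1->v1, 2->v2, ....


1->2, 2->3, 3->2

m(b1, b2) = 1->2, 2->3, 3->2
m(m(b1, b2), b3) = 1->2, 2->3, 3->2


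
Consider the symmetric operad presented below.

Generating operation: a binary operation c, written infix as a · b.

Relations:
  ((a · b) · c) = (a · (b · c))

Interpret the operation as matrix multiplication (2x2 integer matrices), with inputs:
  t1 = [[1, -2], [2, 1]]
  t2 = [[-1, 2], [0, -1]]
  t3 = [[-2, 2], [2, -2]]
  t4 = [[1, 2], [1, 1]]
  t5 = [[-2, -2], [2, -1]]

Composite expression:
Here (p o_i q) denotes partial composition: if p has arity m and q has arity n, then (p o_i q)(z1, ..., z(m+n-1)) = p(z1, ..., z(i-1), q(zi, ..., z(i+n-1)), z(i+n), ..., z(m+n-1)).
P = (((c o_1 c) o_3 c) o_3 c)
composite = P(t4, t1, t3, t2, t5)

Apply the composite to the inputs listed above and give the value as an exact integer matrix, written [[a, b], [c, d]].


(t4 · t1) = [[5, 0], [3, -1]]
(t3 · t2) = [[2, -6], [-2, 6]]
((t3 · t2) · t5) = [[-16, 2], [16, -2]]
((t4 · t1) · ((t3 · t2) · t5)) = [[-80, 10], [-64, 8]]

[[-80, 10], [-64, 8]]


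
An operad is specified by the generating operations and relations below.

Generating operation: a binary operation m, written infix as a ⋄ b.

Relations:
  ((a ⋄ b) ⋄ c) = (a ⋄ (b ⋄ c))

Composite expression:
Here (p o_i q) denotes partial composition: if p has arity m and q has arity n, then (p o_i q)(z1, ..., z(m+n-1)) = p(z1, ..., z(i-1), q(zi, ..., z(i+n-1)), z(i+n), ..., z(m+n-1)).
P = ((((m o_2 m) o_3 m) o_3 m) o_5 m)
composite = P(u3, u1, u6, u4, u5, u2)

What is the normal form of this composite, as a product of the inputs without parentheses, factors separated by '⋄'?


All parenthesizations of m agree; list the u-inputs left to right.
(u6 ⋄ u4) unparenthesizes to u6 ⋄ u4
(u5 ⋄ u2) unparenthesizes to u5 ⋄ u2
((u6 ⋄ u4) ⋄ (u5 ⋄ u2)) unparenthesizes to u6 ⋄ u4 ⋄ u5 ⋄ u2
(u1 ⋄ ((u6 ⋄ u4) ⋄ (u5 ⋄ u2))) unparenthesizes to u1 ⋄ u6 ⋄ u4 ⋄ u5 ⋄ u2
(u3 ⋄ (u1 ⋄ ((u6 ⋄ u4) ⋄ (u5 ⋄ u2)))) unparenthesizes to u3 ⋄ u1 ⋄ u6 ⋄ u4 ⋄ u5 ⋄ u2

u3 ⋄ u1 ⋄ u6 ⋄ u4 ⋄ u5 ⋄ u2


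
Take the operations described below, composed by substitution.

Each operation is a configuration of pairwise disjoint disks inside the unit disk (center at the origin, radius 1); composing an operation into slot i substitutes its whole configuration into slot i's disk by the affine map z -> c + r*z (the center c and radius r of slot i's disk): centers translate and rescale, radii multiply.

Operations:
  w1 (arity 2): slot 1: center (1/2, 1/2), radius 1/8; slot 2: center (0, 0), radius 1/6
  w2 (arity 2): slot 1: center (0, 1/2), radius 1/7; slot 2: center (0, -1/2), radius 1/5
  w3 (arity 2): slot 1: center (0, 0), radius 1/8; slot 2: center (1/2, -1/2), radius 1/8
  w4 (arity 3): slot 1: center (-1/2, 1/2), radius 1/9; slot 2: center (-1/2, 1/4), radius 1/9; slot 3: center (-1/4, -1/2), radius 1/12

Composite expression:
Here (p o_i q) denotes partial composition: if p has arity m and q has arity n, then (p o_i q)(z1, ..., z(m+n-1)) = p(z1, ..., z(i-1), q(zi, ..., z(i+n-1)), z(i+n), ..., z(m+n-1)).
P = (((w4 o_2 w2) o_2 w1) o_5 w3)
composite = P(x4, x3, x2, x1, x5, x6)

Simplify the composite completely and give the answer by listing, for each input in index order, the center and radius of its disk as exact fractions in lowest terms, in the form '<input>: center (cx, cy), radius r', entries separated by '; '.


x1: center (-1/2, 7/36), radius 1/45; x2: center (-1/2, 11/36), radius 1/378; x3: center (-31/63, 79/252), radius 1/504; x4: center (-1/2, 1/2), radius 1/9; x5: center (-1/4, -1/2), radius 1/96; x6: center (-5/24, -13/24), radius 1/96

Only the slot chain above each x matters under w4; compose those maps.
for x4, the 1-step affine chain lands on center (-1/2, 1/2), radius 1/9
for x3, the 3-step affine chain lands on center (-31/63, 79/252), radius 1/504
for x2, the 3-step affine chain lands on center (-1/2, 11/36), radius 1/378
for x1, the 2-step affine chain lands on center (-1/2, 7/36), radius 1/45
for x5, the 2-step affine chain lands on center (-1/4, -1/2), radius 1/96
for x6, the 2-step affine chain lands on center (-5/24, -13/24), radius 1/96


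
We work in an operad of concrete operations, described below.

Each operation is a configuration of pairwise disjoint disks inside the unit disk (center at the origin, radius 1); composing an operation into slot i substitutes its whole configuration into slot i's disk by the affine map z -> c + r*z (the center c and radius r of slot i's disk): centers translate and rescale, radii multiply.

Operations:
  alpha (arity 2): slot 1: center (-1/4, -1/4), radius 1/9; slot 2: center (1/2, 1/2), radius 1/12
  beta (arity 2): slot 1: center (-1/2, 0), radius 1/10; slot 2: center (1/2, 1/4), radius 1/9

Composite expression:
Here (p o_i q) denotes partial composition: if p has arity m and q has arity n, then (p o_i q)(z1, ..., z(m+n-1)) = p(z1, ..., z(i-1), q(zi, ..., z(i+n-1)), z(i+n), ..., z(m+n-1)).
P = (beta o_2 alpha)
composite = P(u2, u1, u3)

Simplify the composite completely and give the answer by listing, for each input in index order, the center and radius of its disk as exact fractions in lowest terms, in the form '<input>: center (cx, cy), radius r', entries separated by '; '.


u1: center (17/36, 2/9), radius 1/81; u2: center (-1/2, 0), radius 1/10; u3: center (5/9, 11/36), radius 1/108

Nesting under beta composes maps z -> c + r*z down each u-path.
input u2: composing its 1 substitution step yields center (-1/2, 0), radius 1/10
input u1: composing its 2 substitution steps yields center (17/36, 2/9), radius 1/81
input u3: composing its 2 substitution steps yields center (5/9, 11/36), radius 1/108


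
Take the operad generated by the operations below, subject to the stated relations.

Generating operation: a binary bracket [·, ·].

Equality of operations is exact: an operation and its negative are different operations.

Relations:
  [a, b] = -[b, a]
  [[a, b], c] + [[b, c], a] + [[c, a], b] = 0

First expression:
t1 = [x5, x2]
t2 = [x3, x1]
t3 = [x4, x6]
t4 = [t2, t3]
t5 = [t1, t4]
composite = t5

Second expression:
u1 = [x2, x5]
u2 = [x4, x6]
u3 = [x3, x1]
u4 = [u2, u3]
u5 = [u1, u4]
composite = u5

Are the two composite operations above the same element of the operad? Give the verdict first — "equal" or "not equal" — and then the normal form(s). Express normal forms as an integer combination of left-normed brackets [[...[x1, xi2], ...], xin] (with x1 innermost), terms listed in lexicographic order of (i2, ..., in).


equal; the common form is -[[[[[x1, x3], x4], x6], x2], x5] + [[[[[x1, x3], x4], x6], x5], x2] + [[[[[x1, x3], x6], x4], x2], x5] - [[[[[x1, x3], x6], x4], x5], x2]

The first expression reduces to -[[[[[x1, x3], x4], x6], x2], x5] + [[[[[x1, x3], x4], x6], x5], x2] + [[[[[x1, x3], x6], x4], x2], x5] - [[[[[x1, x3], x6], x4], x5], x2]
The second expression reduces to -[[[[[x1, x3], x4], x6], x2], x5] + [[[[[x1, x3], x4], x6], x5], x2] + [[[[[x1, x3], x6], x4], x2], x5] - [[[[[x1, x3], x6], x4], x5], x2]
The normal forms match — equal.


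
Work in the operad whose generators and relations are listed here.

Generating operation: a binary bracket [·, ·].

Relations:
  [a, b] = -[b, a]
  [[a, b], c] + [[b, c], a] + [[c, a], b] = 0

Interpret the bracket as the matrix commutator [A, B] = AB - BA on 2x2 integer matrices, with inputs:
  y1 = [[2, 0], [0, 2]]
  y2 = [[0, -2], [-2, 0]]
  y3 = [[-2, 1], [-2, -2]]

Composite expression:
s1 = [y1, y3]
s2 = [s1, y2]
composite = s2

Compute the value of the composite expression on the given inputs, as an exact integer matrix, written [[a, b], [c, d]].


[y1, y3] = [[0, 0], [0, 0]]
[[y1, y3], y2] = [[0, 0], [0, 0]]

[[0, 0], [0, 0]]


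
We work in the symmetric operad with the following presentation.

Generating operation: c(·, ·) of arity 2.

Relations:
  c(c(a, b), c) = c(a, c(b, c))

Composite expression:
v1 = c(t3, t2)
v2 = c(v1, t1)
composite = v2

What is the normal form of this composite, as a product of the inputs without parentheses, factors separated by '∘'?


Under associativity of c, the answer is the t's in reading order.
c(t3, t2) reduces to t3 ∘ t2
c(c(t3, t2), t1) reduces to t3 ∘ t2 ∘ t1

t3 ∘ t2 ∘ t1


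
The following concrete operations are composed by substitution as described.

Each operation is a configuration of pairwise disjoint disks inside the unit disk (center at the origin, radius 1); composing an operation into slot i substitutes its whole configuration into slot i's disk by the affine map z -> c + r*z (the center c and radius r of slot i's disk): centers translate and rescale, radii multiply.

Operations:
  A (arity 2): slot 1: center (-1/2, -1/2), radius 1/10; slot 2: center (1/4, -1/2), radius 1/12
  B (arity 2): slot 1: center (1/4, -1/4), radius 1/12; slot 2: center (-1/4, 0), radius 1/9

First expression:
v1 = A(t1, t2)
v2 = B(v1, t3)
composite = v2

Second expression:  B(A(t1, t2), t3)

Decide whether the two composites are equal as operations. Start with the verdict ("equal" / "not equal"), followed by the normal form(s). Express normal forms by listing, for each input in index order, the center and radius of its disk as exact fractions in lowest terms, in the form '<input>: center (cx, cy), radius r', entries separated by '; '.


equal; the common form is t1: center (5/24, -7/24), radius 1/120; t2: center (13/48, -7/24), radius 1/144; t3: center (-1/4, 0), radius 1/9

The first expression reduces to t1: center (5/24, -7/24), radius 1/120; t2: center (13/48, -7/24), radius 1/144; t3: center (-1/4, 0), radius 1/9
The second expression reduces to t1: center (5/24, -7/24), radius 1/120; t2: center (13/48, -7/24), radius 1/144; t3: center (-1/4, 0), radius 1/9
Identical normal forms: equal.


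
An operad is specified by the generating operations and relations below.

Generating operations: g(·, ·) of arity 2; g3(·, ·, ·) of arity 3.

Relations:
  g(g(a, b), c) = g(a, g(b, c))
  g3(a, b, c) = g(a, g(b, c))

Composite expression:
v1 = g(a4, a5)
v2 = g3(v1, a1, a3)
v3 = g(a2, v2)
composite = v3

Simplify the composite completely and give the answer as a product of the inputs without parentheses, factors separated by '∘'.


a2 ∘ a4 ∘ a5 ∘ a1 ∘ a3

Associativity of g dissolves the nesting; only the a-input order survives.
g(a4, a5) collapses to a4 ∘ a5
g3(g(a4, a5), a1, a3) collapses to a4 ∘ a5 ∘ a1 ∘ a3
g(a2, g3(g(a4, a5), a1, a3)) collapses to a2 ∘ a4 ∘ a5 ∘ a1 ∘ a3


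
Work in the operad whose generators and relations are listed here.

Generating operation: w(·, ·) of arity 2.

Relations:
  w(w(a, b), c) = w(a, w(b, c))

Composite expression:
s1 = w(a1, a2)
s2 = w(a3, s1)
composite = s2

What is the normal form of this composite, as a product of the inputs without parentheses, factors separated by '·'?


a3 · a1 · a2


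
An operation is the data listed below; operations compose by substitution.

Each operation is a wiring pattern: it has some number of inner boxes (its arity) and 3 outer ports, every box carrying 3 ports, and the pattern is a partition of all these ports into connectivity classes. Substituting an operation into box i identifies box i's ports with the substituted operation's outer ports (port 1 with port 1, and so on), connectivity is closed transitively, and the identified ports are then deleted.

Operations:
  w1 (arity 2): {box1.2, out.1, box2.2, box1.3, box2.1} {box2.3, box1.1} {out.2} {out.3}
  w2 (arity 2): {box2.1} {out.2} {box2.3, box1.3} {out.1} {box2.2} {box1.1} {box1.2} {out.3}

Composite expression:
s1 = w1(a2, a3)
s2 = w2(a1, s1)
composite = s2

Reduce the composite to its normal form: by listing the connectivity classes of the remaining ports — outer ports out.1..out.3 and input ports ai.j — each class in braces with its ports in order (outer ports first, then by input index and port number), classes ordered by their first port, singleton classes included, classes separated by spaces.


Two ports join when wires chain via w2-identified ports.
composing w1 on (a2, a3), with out.j its own outer ports: {out.1, a2.2, a2.3, a3.1, a3.2} {out.2} {out.3} {a2.1, a3.3}
composing w2 on (a1, a2, a3), with out.j its own outer ports: {out.1} {out.2} {out.3} {a1.1} {a1.2} {a1.3} {a2.1, a3.3} {a2.2, a2.3, a3.1, a3.2}

{out.1} {out.2} {out.3} {a1.1} {a1.2} {a1.3} {a2.1, a3.3} {a2.2, a2.3, a3.1, a3.2}


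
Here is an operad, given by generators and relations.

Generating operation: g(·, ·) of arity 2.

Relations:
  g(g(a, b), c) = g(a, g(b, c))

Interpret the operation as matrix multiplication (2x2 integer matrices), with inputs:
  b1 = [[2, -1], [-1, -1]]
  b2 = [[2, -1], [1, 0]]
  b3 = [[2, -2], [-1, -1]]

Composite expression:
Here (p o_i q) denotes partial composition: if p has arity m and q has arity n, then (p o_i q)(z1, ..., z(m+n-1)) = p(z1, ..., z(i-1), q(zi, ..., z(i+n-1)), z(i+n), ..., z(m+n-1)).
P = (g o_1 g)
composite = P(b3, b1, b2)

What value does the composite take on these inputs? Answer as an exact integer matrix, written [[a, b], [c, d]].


g(b3, b1) = [[6, 0], [-1, 2]]
g(g(b3, b1), b2) = [[12, -6], [0, 1]]

[[12, -6], [0, 1]]


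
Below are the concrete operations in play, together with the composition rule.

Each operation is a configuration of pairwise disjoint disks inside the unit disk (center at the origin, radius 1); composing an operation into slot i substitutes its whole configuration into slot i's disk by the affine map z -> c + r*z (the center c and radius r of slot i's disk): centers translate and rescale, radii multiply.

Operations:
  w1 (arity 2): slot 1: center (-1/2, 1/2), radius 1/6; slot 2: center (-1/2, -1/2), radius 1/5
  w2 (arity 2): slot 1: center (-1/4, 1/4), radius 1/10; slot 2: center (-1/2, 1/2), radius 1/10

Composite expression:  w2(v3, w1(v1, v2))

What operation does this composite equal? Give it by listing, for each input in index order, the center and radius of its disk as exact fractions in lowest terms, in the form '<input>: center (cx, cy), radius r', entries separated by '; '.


v1: center (-11/20, 11/20), radius 1/60; v2: center (-11/20, 9/20), radius 1/50; v3: center (-1/4, 1/4), radius 1/10

Below w2, radii multiply path by path; the v-disk centers shift.
input v3: composing its 1 substitution step yields center (-1/4, 1/4), radius 1/10
input v1: composing its 2 substitution steps yields center (-11/20, 11/20), radius 1/60
input v2: composing its 2 substitution steps yields center (-11/20, 9/20), radius 1/50


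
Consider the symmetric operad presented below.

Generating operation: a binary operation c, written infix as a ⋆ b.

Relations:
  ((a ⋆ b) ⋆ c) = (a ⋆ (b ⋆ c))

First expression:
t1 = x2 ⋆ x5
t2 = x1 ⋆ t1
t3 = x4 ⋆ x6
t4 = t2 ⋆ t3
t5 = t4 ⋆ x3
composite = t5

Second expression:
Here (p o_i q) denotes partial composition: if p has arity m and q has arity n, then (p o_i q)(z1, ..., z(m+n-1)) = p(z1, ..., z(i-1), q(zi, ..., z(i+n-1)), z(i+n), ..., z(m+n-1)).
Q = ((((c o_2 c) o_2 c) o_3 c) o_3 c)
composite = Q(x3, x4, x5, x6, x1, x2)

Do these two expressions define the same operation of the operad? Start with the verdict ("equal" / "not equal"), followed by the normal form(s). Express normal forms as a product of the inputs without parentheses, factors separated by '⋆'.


In normal form, the first expression is x1 ⋆ x2 ⋆ x5 ⋆ x4 ⋆ x6 ⋆ x3
In normal form, the second expression is x3 ⋆ x4 ⋆ x5 ⋆ x6 ⋆ x1 ⋆ x2
Different reductions; not equal.

not equal; the first gives x1 ⋆ x2 ⋆ x5 ⋆ x4 ⋆ x6 ⋆ x3 and the second x3 ⋆ x4 ⋆ x5 ⋆ x6 ⋆ x1 ⋆ x2
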